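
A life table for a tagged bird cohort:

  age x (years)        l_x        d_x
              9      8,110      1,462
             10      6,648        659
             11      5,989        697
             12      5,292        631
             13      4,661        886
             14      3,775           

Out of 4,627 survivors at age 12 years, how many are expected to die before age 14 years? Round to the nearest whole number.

1326

The relevant probability is 1 − 3,775/5,292 = 0.286659.
Expected number = 4,627 × 0.286659 = 1326.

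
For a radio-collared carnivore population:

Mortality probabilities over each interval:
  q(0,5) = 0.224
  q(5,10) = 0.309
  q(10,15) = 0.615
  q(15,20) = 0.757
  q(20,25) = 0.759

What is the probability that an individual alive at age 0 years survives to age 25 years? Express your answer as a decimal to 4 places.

0.0121

Chaining the interval survival probabilities: (1 − 0.224) × (1 − 0.309) × (1 − 0.615) × (1 − 0.757) × (1 − 0.759).
= 0.776 × 0.691 × 0.385 × 0.243 × 0.241 = 0.012090.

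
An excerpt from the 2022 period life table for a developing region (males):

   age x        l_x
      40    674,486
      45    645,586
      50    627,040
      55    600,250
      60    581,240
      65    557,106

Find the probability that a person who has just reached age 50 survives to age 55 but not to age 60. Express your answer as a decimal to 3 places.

0.030

We want 5|5q50 = (l_55 − l_60)/l_50.
This is the probability of reaching 55 but not 60, conditional on being alive at 50: (l_55 − l_60) / l_50.
= (600,250 − 581,240) / 627,040 = 19,010 / 627,040 = 0.030317.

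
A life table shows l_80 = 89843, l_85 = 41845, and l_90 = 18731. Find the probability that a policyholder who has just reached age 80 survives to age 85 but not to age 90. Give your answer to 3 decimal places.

0.257

We want 5|5q80 = (l_85 − l_90)/l_80.
This is the probability of reaching 85 but not 90, conditional on being alive at 80: (l_85 − l_90) / l_80.
= (41845 − 18731) / 89843 = 23114 / 89843 = 0.257271.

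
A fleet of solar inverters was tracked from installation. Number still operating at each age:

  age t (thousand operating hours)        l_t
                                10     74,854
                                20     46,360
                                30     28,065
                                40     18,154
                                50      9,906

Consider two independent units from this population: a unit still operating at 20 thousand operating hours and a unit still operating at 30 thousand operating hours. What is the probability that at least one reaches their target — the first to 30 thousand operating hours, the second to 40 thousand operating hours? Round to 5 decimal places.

0.86064

p₁ = l_30/l_20 = 28,065/46,360 = 0.605371; p₂ = l_40/l_30 = 18,154/28,065 = 0.646856.
P(at least one) = 1 − (1−p₁)(1−p₂) = 1 − 0.394629 × 0.353144 = 0.860639.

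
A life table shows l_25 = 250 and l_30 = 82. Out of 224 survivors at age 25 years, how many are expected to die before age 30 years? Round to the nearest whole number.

151

The relevant probability is 1 − 82/250 = 0.672000.
Expected number = 224 × 0.672000 = 151.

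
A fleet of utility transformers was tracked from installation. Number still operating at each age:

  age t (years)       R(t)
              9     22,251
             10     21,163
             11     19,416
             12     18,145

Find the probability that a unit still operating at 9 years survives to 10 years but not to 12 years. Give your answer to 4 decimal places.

This is the probability of reaching 10 but not 12, conditional on being operational at 9: (R(10) − R(12)) / R(9).
= (21,163 − 18,145) / 22,251 = 3,018 / 22,251 = 0.135634.

0.1356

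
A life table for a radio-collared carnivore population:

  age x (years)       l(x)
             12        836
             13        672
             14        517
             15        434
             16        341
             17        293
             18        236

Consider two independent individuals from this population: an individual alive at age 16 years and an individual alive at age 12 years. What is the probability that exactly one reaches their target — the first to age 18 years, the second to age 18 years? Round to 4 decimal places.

0.5836

p₁ = l(18)/l(16) = 236/341 = 0.692082; p₂ = l(18)/l(12) = 236/836 = 0.282297.
P(exactly one) = p₁(1−p₂) + (1−p₁)p₂ = 0.496709 + 0.086924 = 0.583634.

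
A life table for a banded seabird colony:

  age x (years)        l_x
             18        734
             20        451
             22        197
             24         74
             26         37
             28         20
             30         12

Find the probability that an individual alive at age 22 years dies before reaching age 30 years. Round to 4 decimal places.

P(die before 30 | alive at 22) = 1 − l_30/l_22 = 1 − 12/197 = (185)/197 = 0.939086.

0.9391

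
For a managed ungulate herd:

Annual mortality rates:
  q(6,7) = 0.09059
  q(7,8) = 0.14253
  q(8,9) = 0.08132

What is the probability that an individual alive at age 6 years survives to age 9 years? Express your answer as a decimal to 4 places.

0.7164

Chaining the interval survival probabilities: (1 − 0.09059) × (1 − 0.14253) × (1 − 0.08132).
= 0.90941 × 0.85747 × 0.91868 = 0.716379.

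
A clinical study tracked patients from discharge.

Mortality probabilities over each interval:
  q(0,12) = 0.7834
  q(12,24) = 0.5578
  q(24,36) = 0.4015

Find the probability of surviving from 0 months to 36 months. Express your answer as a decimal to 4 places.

Chaining the interval survival probabilities: (1 − 0.7834) × (1 − 0.5578) × (1 − 0.4015).
= 0.2166 × 0.4422 × 0.5985 = 0.057325.

0.0573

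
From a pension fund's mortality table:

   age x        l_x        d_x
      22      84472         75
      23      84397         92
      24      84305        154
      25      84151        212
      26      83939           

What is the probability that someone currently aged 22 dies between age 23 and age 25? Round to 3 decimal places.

0.003

This is the probability of reaching 23 but not 25, conditional on being alive at 22: (l_23 − l_25) / l_22.
= (84397 − 84151) / 84472 = 246 / 84472 = 0.002912.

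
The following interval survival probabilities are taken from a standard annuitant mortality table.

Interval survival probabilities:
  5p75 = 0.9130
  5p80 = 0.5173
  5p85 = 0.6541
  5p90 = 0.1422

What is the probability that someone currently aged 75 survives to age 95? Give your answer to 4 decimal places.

Chaining the interval survival probabilities: 0.9130 × 0.5173 × 0.6541 × 0.1422.
= 0.043930.

0.0439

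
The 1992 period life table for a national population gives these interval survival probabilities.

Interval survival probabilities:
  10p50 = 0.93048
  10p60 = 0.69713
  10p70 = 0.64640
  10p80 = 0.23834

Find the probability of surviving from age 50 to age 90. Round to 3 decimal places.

0.100

The overall survival probability is 0.93048 × 0.69713 × 0.64640 × 0.23834.
= 0.099935.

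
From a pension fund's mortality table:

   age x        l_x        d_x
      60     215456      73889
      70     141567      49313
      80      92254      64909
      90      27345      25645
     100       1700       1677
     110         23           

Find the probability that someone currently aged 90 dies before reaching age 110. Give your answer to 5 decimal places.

0.99916

P(die before 110 | alive at 90) = 1 − l_110/l_90 = 1 − 23/27345 = (27322)/27345 = 0.999159.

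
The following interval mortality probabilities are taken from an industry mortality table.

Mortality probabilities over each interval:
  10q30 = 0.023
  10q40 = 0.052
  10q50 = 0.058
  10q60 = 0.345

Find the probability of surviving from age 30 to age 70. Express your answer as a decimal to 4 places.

0.5715

40p30 = (1 − 0.023) × (1 − 0.052) × (1 − 0.058) × (1 − 0.345).
= 0.977 × 0.948 × 0.942 × 0.655 = 0.571472.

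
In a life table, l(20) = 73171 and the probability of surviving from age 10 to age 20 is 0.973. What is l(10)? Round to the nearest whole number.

75201

l(10) = l(20) / p = 73171 / 0.973 = 75201.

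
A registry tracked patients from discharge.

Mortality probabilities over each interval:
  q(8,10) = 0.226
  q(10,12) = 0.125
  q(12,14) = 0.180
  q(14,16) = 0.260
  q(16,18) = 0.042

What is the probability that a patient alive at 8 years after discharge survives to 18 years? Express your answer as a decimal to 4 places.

0.3937

P(survive 8→18) = (1 − 0.226) × (1 − 0.125) × (1 − 0.180) × (1 − 0.260) × (1 − 0.042).
= 0.774 × 0.875 × 0.820 × 0.740 × 0.958 = 0.393695.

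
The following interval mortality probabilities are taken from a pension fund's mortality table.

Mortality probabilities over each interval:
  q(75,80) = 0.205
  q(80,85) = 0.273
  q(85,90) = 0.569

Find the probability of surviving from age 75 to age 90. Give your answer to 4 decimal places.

P(survive 75→90) = (1 − 0.205) × (1 − 0.273) × (1 − 0.569).
= 0.795 × 0.727 × 0.431 = 0.249103.

0.2491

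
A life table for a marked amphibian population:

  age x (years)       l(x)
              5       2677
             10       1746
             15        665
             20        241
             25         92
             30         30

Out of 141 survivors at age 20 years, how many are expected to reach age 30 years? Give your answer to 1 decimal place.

17.6

The relevant probability is 30/241 = 0.124481.
Expected number = 141 × 0.124481 = 17.6.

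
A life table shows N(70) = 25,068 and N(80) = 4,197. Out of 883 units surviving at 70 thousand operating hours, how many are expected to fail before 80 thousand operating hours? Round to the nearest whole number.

735

The relevant probability is 1 − 4,197/25,068 = 0.832575.
Expected number = 883 × 0.832575 = 735.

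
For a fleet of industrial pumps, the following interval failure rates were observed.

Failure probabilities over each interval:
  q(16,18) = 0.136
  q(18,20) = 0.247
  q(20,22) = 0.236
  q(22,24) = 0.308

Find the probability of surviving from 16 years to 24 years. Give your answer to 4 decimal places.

0.3440

Survival from 16 to 24 is the product of surviving each interval: (1 − 0.136) × (1 − 0.247) × (1 − 0.236) × (1 − 0.308).
= 0.864 × 0.753 × 0.764 × 0.692 = 0.343960.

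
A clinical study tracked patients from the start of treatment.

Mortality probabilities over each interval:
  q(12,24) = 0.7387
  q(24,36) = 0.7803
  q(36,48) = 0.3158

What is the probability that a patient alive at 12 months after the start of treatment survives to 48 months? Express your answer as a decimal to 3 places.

The overall survival probability is (1 − 0.7387) × (1 − 0.7803) × (1 − 0.3158).
= 0.2613 × 0.2197 × 0.6842 = 0.039278.

0.039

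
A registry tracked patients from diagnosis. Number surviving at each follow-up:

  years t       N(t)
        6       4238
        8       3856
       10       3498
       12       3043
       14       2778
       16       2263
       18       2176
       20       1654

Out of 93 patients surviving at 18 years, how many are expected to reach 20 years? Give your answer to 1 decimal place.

The relevant probability is 1654/2176 = 0.760110.
Expected number = 93 × 0.760110 = 70.7.

70.7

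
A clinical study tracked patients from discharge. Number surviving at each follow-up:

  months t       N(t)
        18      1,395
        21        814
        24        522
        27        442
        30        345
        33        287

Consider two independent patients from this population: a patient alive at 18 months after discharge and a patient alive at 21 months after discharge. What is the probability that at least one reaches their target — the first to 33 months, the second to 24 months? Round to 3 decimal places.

0.715

p₁ = N(33)/N(18) = 287/1,395 = 0.205735; p₂ = N(24)/N(21) = 522/814 = 0.641278.
P(at least one) = 1 − (1−p₁)(1−p₂) = 1 − 0.794265 × 0.358722 = 0.715080.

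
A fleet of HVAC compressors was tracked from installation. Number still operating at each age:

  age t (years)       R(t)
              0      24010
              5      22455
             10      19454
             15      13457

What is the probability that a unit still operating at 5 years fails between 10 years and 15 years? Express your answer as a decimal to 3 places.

This is the probability of reaching 10 but not 15, conditional on being operational at 5: (R(10) − R(15)) / R(5).
= (19454 − 13457) / 22455 = 5997 / 22455 = 0.267067.

0.267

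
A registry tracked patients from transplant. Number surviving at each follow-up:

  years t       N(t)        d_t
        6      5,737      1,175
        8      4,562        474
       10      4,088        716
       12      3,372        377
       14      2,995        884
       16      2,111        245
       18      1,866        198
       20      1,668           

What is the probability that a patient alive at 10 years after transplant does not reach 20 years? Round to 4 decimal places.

P(die before 20 | alive at 10) = 1 − N(20)/N(10) = 1 − 1,668/4,088 = (2,420)/4,088 = 0.591977.

0.5920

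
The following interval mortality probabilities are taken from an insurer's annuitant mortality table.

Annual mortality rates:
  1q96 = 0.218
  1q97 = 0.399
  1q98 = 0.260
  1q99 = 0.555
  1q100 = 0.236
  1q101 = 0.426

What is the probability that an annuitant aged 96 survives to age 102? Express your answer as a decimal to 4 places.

0.0679

Survival from 96 to 102 is the product of surviving each interval: (1 − 0.218) × (1 − 0.399) × (1 − 0.260) × (1 − 0.555) × (1 − 0.236) × (1 − 0.426).
= 0.782 × 0.601 × 0.740 × 0.445 × 0.764 × 0.574 = 0.067870.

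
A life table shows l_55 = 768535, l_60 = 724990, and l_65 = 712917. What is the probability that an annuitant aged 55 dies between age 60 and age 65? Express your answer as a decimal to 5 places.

This is the probability of reaching 60 but not 65, conditional on being alive at 55: (l_60 − l_65) / l_55.
= (724990 − 712917) / 768535 = 12073 / 768535 = 0.015709.

0.01571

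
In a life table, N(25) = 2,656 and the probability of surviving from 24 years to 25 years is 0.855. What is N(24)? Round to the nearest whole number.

3106

N(24) = N(25) / p = 2,656 / 0.855 = 3106.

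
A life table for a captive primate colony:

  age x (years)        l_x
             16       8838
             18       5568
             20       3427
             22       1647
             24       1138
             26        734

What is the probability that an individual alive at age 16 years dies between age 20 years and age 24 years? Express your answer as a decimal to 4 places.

0.2590

This is the probability of reaching 20 but not 24, conditional on being alive at 16: (l_20 − l_24) / l_16.
= (3427 − 1138) / 8838 = 2289 / 8838 = 0.258995.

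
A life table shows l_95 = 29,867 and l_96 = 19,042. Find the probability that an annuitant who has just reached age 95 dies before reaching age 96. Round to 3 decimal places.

0.362

P(die before 96 | alive at 95) = 1 − l_96/l_95 = 1 − 19,042/29,867 = (10,825)/29,867 = 0.362440.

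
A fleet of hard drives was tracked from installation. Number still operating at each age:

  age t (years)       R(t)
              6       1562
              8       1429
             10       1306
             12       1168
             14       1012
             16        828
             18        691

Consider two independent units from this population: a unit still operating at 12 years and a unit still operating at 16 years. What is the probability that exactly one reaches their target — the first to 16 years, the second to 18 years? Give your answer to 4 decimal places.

p₁ = R(16)/R(12) = 828/1168 = 0.708904; p₂ = R(18)/R(16) = 691/828 = 0.834541.
P(exactly one) = p₁(1−p₂) + (1−p₁)p₂ = 0.117295 + 0.242932 = 0.360226.

0.3602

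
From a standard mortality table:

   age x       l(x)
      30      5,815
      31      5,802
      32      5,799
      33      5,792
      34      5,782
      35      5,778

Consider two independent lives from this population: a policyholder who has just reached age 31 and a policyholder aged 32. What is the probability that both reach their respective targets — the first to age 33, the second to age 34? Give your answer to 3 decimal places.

0.995

p₁ = l(33)/l(31) = 5,792/5,802 = 0.998276; p₂ = l(34)/l(32) = 5,782/5,799 = 0.997068.
P(both) = p₁ × p₂ = 0.998276 × 0.997068 = 0.995349.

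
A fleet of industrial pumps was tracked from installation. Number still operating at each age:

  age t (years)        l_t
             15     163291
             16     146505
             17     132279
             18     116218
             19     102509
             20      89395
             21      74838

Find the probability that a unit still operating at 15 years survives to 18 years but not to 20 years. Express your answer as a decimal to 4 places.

0.1643

This is the probability of reaching 18 but not 20, conditional on being operational at 15: (l_18 − l_20) / l_15.
= (116218 − 89395) / 163291 = 26823 / 163291 = 0.164265.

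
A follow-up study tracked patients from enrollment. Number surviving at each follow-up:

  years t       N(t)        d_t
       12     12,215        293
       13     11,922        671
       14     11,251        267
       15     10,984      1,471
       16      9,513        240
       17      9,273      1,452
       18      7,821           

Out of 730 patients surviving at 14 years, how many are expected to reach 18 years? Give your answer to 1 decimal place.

The relevant probability is 7,821/11,251 = 0.695138.
Expected number = 730 × 0.695138 = 507.5.

507.5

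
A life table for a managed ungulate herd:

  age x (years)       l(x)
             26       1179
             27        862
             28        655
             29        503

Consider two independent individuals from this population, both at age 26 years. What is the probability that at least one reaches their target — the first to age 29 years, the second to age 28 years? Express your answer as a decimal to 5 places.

0.74517

p₁ = l(29)/l(26) = 503/1179 = 0.426633; p₂ = l(28)/l(26) = 655/1179 = 0.555556.
P(at least one) = 1 − (1−p₁)(1−p₂) = 1 − 0.573367 × 0.444444 = 0.745170.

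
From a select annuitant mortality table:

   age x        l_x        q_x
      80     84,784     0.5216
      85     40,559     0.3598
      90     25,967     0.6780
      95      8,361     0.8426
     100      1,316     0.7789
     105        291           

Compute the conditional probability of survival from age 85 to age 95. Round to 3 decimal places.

0.206

We want 10p85 = l_95/l_85.
The conditional survival probability is l_95/l_85 = 8,361/40,559 = 0.206144.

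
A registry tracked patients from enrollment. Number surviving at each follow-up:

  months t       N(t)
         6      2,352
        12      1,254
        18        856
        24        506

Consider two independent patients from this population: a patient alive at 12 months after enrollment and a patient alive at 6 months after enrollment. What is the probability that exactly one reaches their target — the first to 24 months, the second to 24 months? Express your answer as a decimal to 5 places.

0.44503

p₁ = N(24)/N(12) = 506/1,254 = 0.403509; p₂ = N(24)/N(6) = 506/2,352 = 0.215136.
P(exactly one) = p₁(1−p₂) + (1−p₁)p₂ = 0.316700 + 0.128327 = 0.445026.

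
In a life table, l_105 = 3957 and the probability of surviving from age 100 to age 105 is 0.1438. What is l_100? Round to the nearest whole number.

27517

l_100 = l_105 / p = 3957 / 0.1438 = 27517.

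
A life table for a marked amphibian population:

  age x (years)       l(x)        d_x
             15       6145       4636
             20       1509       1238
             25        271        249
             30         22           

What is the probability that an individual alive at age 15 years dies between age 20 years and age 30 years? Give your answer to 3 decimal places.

0.242

This is the probability of reaching 20 but not 30, conditional on being alive at 15: (l(20) − l(30)) / l(15).
= (1509 − 22) / 6145 = 1487 / 6145 = 0.241985.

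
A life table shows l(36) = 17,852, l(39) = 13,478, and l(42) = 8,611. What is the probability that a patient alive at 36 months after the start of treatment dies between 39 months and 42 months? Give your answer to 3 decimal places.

This is the probability of reaching 39 but not 42, conditional on being alive at 36: (l(39) − l(42)) / l(36).
= (13,478 − 8,611) / 17,852 = 4,867 / 17,852 = 0.272631.

0.273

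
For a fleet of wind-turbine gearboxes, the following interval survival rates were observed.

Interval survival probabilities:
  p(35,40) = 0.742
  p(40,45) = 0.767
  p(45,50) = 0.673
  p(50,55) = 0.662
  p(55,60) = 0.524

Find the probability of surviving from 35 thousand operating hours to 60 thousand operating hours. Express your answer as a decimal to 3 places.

The overall survival probability is 0.742 × 0.767 × 0.673 × 0.662 × 0.524.
= 0.132863.

0.133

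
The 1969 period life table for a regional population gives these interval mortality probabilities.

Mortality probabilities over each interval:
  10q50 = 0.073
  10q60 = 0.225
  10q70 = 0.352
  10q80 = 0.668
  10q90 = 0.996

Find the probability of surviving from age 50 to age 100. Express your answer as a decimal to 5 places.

The overall survival probability is (1 − 0.073) × (1 − 0.225) × (1 − 0.352) × (1 − 0.668) × (1 − 0.996).
= 0.927 × 0.775 × 0.648 × 0.332 × 0.004 = 0.000618.

0.00062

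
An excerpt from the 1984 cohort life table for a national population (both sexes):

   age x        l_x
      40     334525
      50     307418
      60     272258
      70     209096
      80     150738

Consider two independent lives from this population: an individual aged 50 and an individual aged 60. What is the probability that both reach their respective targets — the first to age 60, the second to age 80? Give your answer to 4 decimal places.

0.4903

p₁ = l_60/l_50 = 272258/307418 = 0.885628; p₂ = l_80/l_60 = 150738/272258 = 0.553659.
P(both) = p₁ × p₂ = 0.885628 × 0.553659 = 0.490336.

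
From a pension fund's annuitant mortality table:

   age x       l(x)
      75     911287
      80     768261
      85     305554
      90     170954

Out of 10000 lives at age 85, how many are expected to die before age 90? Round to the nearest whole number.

The relevant probability is 1 − 170954/305554 = 0.440511.
Expected number = 10000 × 0.440511 = 4405.

4405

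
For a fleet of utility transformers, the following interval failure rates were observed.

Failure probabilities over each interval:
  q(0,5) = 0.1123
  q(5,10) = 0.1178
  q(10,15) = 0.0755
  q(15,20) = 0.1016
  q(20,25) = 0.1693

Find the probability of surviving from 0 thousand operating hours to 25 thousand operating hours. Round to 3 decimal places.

0.540

Survival from 0 to 25 is the product of surviving each interval: (1 − 0.1123) × (1 − 0.1178) × (1 − 0.0755) × (1 − 0.1016) × (1 − 0.1693).
= 0.8877 × 0.8822 × 0.9245 × 0.8984 × 0.8307 = 0.540324.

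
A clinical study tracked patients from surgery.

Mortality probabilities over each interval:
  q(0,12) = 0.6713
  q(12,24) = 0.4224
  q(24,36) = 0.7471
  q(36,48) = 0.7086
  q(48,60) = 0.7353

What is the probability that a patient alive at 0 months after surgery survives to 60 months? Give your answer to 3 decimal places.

0.004

Survival from 0 to 60 is the product of surviving each interval: (1 − 0.6713) × (1 − 0.4224) × (1 − 0.7471) × (1 − 0.7086) × (1 − 0.7353).
= 0.3287 × 0.5776 × 0.2529 × 0.2914 × 0.2647 = 0.003704.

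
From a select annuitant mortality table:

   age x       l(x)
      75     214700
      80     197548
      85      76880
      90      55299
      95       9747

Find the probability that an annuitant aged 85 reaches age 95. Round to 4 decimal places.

0.1268

The conditional survival probability is l(95)/l(85) = 9747/76880 = 0.126782.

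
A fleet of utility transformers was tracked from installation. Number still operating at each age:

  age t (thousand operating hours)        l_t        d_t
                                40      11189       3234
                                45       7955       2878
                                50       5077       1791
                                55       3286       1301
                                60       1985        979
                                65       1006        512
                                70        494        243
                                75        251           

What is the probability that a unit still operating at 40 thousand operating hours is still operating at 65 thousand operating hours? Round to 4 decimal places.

The conditional survival probability is l_65/l_40 = 1006/11189 = 0.089910.

0.0899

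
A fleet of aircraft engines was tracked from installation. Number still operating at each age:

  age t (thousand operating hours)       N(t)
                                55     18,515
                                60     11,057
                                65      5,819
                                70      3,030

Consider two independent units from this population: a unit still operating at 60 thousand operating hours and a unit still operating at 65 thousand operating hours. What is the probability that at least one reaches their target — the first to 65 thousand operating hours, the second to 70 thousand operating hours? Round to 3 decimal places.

0.773

p₁ = N(65)/N(60) = 5,819/11,057 = 0.526273; p₂ = N(70)/N(65) = 3,030/5,819 = 0.520708.
P(at least one) = 1 − (1−p₁)(1−p₂) = 1 − 0.473727 × 0.479292 = 0.772946.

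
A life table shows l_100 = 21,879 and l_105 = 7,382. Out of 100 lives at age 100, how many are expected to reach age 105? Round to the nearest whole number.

The relevant probability is 7,382/21,879 = 0.337401.
Expected number = 100 × 0.337401 = 34.

34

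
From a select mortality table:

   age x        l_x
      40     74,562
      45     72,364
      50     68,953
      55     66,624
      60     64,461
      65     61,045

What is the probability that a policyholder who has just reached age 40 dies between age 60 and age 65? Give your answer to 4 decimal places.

0.0458

We want 20|5q40 = (l_60 − l_65)/l_40.
This is the probability of reaching 60 but not 65, conditional on being alive at 40: (l_60 − l_65) / l_40.
= (64,461 − 61,045) / 74,562 = 3,416 / 74,562 = 0.045814.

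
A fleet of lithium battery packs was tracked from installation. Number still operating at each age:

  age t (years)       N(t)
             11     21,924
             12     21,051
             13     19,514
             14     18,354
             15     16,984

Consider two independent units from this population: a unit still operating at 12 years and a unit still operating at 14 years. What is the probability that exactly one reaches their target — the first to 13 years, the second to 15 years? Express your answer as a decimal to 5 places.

p₁ = N(13)/N(12) = 19,514/21,051 = 0.926987; p₂ = N(15)/N(14) = 16,984/18,354 = 0.925357.
P(exactly one) = p₁(1−p₂) + (1−p₁)p₂ = 0.069193 + 0.067563 = 0.136756.

0.13676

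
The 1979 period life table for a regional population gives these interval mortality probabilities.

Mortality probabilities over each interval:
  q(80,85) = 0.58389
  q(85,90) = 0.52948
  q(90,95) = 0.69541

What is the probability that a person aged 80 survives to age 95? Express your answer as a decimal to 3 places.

P(survive 80→95) = (1 − 0.58389) × (1 − 0.52948) × (1 − 0.69541).
= 0.41611 × 0.47052 × 0.30459 = 0.059635.

0.060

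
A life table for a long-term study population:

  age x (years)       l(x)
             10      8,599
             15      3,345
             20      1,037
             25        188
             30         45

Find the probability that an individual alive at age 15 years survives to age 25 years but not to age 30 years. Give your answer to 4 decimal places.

This is the probability of reaching 25 but not 30, conditional on being alive at 15: (l(25) − l(30)) / l(15).
= (188 − 45) / 3,345 = 143 / 3,345 = 0.042750.

0.0428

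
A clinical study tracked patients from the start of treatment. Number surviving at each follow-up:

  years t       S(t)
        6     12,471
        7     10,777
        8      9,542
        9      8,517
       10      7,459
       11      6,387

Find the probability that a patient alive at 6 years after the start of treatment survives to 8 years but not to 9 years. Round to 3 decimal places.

This is the probability of reaching 8 but not 9, conditional on being alive at 6: (S(8) − S(9)) / S(6).
= (9,542 − 8,517) / 12,471 = 1,025 / 12,471 = 0.082191.

0.082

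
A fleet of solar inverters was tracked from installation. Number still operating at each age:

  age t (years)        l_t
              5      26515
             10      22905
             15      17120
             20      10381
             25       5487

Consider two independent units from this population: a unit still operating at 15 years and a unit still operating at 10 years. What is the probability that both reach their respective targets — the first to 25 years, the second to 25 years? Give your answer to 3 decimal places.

p₁ = l_25/l_15 = 5487/17120 = 0.320502; p₂ = l_25/l_10 = 5487/22905 = 0.239555.
P(both) = p₁ × p₂ = 0.320502 × 0.239555 = 0.076778.

0.077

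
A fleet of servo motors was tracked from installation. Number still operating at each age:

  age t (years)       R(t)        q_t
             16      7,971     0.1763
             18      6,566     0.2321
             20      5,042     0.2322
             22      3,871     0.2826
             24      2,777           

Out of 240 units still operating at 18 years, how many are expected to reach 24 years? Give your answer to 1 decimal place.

101.5

The relevant probability is 2,777/6,566 = 0.422936.
Expected number = 240 × 0.422936 = 101.5.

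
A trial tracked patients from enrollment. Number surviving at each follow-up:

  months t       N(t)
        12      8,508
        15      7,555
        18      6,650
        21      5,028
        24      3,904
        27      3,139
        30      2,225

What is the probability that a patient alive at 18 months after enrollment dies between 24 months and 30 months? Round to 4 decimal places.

0.2525

This is the probability of reaching 24 but not 30, conditional on being alive at 18: (N(24) − N(30)) / N(18).
= (3,904 − 2,225) / 6,650 = 1,679 / 6,650 = 0.252481.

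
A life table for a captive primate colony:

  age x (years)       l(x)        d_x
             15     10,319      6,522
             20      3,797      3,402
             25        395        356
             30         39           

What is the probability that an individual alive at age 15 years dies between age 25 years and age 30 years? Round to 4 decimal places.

This is the probability of reaching 25 but not 30, conditional on being alive at 15: (l(25) − l(30)) / l(15).
= (395 − 39) / 10,319 = 356 / 10,319 = 0.034499.

0.0345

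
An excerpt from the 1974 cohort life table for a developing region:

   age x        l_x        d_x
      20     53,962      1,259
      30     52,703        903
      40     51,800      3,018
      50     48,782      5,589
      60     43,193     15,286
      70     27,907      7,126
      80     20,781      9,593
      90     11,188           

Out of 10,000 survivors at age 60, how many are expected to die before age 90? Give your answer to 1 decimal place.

The relevant probability is 1 − 11,188/43,193 = 0.740977.
Expected number = 10,000 × 0.740977 = 7409.8.

7409.8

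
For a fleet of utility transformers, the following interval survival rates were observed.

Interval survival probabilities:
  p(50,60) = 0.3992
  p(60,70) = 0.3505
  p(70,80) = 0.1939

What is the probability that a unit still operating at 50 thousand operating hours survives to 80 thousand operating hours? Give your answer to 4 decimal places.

0.0271

P(survive 50→80) = 0.3992 × 0.3505 × 0.1939.
= 0.027130.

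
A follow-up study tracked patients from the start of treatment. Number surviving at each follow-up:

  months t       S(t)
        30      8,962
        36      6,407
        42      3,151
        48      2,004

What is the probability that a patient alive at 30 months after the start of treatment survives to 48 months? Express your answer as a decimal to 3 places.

0.224

The conditional survival probability is S(48)/S(30) = 2,004/8,962 = 0.223611.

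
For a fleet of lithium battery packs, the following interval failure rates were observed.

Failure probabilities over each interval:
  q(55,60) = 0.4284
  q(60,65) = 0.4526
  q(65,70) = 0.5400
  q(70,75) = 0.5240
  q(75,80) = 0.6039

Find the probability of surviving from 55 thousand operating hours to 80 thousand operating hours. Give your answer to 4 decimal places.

Chaining the interval survival probabilities: (1 − 0.4284) × (1 − 0.4526) × (1 − 0.5400) × (1 − 0.5240) × (1 − 0.6039).
= 0.5716 × 0.5474 × 0.4600 × 0.4760 × 0.3961 = 0.027137.

0.0271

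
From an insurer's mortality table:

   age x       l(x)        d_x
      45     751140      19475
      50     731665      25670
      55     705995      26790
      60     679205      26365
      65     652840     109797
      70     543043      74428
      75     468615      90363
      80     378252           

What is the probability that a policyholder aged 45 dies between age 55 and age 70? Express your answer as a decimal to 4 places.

0.2169

This is the probability of reaching 55 but not 70, conditional on being alive at 45: (l(55) − l(70)) / l(45).
= (705995 − 543043) / 751140 = 162952 / 751140 = 0.216940.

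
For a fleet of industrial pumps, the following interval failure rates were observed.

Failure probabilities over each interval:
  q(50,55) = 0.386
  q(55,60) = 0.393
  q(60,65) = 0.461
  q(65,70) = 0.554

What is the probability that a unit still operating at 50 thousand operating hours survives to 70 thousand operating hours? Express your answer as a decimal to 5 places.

0.08959

The overall survival probability is (1 − 0.386) × (1 − 0.393) × (1 − 0.461) × (1 − 0.554).
= 0.614 × 0.607 × 0.539 × 0.446 = 0.089594.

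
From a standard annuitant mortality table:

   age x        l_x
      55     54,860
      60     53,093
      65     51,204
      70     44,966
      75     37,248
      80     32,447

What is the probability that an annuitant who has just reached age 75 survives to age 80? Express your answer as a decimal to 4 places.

0.8711

We want 5p75 = l_80/l_75.
The conditional survival probability is l_80/l_75 = 32,447/37,248 = 0.871107.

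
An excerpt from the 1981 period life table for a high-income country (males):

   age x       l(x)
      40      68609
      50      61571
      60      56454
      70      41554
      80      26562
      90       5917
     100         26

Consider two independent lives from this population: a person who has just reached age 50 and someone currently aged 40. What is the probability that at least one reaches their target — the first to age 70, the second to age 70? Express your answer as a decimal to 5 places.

p₁ = l(70)/l(50) = 41554/61571 = 0.674896; p₂ = l(70)/l(40) = 41554/68609 = 0.605664.
P(at least one) = 1 − (1−p₁)(1−p₂) = 1 − 0.325104 × 0.394336 = 0.871800.

0.87180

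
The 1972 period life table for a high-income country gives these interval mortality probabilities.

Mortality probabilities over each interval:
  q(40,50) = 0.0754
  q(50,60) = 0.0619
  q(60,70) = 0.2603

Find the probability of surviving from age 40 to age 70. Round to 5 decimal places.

The overall survival probability is (1 − 0.0754) × (1 − 0.0619) × (1 − 0.2603).
= 0.9246 × 0.9381 × 0.7397 = 0.641592.

0.64159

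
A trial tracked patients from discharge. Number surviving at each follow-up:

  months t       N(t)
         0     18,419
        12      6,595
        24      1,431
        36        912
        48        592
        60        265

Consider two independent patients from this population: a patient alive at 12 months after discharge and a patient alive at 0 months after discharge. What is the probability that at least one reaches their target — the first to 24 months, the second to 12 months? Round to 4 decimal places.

0.4973

p₁ = N(24)/N(12) = 1,431/6,595 = 0.216983; p₂ = N(12)/N(0) = 6,595/18,419 = 0.358054.
P(at least one) = 1 − (1−p₁)(1−p₂) = 1 − 0.783017 × 0.641946 = 0.497345.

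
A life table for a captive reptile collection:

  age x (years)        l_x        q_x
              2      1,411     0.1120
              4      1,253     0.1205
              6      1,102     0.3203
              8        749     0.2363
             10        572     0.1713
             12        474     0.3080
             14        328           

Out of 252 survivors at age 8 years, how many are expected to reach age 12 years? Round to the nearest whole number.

The relevant probability is 474/749 = 0.632844.
Expected number = 252 × 0.632844 = 159.

159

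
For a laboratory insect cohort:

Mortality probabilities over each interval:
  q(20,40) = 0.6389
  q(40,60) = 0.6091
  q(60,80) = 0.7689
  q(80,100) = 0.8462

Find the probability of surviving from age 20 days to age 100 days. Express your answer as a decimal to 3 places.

Survival from 20 to 100 is the product of surviving each interval: (1 − 0.6389) × (1 − 0.6091) × (1 − 0.7689) × (1 − 0.8462).
= 0.3611 × 0.3909 × 0.2311 × 0.1538 = 0.005017.

0.005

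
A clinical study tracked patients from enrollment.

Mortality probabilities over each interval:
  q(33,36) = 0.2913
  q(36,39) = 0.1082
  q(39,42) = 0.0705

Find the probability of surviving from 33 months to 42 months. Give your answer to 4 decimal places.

0.5875

Chaining the interval survival probabilities: (1 − 0.2913) × (1 − 0.1082) × (1 − 0.0705).
= 0.7087 × 0.8918 × 0.9295 = 0.587461.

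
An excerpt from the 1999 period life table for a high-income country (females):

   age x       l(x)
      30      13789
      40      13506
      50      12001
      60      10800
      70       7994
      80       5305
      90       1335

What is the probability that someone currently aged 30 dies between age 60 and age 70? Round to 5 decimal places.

0.20350

This is the probability of reaching 60 but not 70, conditional on being alive at 30: (l(60) − l(70)) / l(30).
= (10800 − 7994) / 13789 = 2806 / 13789 = 0.203496.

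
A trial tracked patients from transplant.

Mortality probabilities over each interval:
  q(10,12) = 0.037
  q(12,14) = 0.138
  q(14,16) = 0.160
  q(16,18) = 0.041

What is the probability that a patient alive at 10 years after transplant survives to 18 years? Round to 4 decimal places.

Chaining the interval survival probabilities: (1 − 0.037) × (1 − 0.138) × (1 − 0.160) × (1 − 0.041).
= 0.963 × 0.862 × 0.840 × 0.959 = 0.668700.

0.6687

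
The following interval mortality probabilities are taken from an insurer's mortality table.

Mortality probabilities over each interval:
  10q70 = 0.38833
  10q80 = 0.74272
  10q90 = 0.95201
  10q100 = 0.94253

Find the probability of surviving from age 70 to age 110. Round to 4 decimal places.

0.0004

Survival from 70 to 110 is the product of surviving each interval: (1 − 0.38833) × (1 − 0.74272) × (1 − 0.95201) × (1 − 0.94253).
= 0.61167 × 0.25728 × 0.04799 × 0.05747 = 0.000434.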